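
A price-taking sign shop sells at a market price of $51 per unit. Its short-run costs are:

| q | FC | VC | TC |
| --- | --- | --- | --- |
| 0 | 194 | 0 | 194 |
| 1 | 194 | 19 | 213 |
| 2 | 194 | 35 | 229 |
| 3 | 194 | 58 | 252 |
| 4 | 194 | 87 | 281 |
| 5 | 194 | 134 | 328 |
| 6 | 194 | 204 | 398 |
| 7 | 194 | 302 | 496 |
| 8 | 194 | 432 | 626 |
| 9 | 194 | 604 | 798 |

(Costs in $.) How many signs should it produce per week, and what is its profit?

Profit at each row (π = 51q − TC): q=0: -194; q=1: -162; q=2: -127; q=3: -99; q=4: -77; q=5: -73; q=6: -92; q=7: -139; q=8: -218; q=9: -339.
Profit is maximized at q = 5. AVC there is 134/5 = $26.80 ≤ P, so producing beats shutting down (which would give -$194).

q = 5; profit = -$73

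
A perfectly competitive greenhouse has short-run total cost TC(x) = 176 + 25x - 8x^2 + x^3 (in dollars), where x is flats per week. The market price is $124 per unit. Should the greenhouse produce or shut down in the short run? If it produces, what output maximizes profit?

Strip out fixed cost: VC = 25x - 8x^2 + x^3. Then AVC = 25 - 8x + x^2 and MC = 25 - 16x + 3x^2.
AVC is minimized where dAVC/dx = -8 + 2x = 0, at x = 4; min AVC = 25 - 8·4 + 4^2 = $9.
Since P = $124 ≥ min AVC = $9, price covers variable cost and the firm should produce.
P = MC gives -99 - 16x + 3x^2 = 0, with roots -11/3 and 9. Take the larger (rising MC): x* = 9.
Check: AVC at x = 9 is $34 ≤ P, so revenue covers variable cost.
Profit = P·x − TC = 124·9 − 482 = $634.

Produce at x = 9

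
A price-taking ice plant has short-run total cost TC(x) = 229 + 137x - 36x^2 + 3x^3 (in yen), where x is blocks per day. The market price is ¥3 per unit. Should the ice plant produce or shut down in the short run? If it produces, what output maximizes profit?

Shut down

Strip out fixed cost: VC = 137x - 36x^2 + 3x^3. Then AVC = 137 - 36x + 3x^2 and MC = 137 - 72x + 9x^2.
AVC is minimized where dAVC/dx = -36 + 6x = 0, at x = 6; min AVC = 137 - 36·6 + 3·6^2 = ¥29.
With P < min AVC (¥3 < ¥29), every unit sold adds to the loss.
The firm minimizes its loss by shutting down and losing only its fixed cost of ¥229.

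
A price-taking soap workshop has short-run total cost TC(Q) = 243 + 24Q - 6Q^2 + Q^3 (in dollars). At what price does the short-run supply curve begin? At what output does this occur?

The firm shuts down when price falls below the minimum of average variable cost. AVC = VC/Q = 24 - 6Q + Q^2.
At the minimum of AVC, MC = AVC. MC = 24 - 12Q + 3Q^2; setting MC = AVC gives 2Q^2 - 6Q = 0, so Q = 3. min AVC = 15.
For P < $15 the firm produces nothing.

$15 per unit, at Q = 3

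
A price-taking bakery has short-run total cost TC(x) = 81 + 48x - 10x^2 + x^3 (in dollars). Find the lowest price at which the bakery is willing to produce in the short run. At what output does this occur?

Short-run supply begins at min AVC. From VC = 48x - 10x^2 + x^3, AVC = 48 - 10x + x^2.
dAVC/dx = -10 + 2x = 0 gives x = 5. min AVC = 48 - 10·5 + 5^2 = 23.
So the shutdown price is $23.

$23 per unit, at x = 5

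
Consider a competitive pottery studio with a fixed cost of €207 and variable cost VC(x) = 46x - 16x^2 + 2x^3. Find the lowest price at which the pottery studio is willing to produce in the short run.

€14 per unit

The shutdown price is the minimum of AVC. VC = 46x - 16x^2 + 2x^3, so AVC = 46 - 16x + 2x^2.
dAVC/dx = -16 + 4x = 0 gives x = 4. min AVC = 46 - 16·4 + 2·4^2 = 14.
For P < €14 the firm produces nothing.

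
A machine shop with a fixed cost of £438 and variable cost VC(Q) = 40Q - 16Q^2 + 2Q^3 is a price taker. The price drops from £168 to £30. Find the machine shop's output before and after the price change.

MC = 40 - 32Q + 6Q^2; the shutdown threshold is min AVC = £8 (at Q = 4).
At P = £168 ≥ min AVC, set P = MC on the rising branch: Q = 8.
At P = £30 ≥ min AVC, set P = MC: Q = 5. The firm stays open but cuts output.

Output falls from 8 to 5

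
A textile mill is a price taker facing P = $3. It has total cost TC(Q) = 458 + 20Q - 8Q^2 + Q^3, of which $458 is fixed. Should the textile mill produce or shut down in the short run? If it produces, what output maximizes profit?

From TC, MC = TC'(Q) = 20 - 16Q + 3Q^2 and AVC = VC/Q = 20 - 8Q + Q^2.
AVC is minimized where dAVC/dQ = -8 + 2Q = 0, at Q = 4; min AVC = 20 - 8·4 + 4^2 = $4.
P = $3 lies below min AVC = $4; no output level covers variable cost.
Best response: produce nothing and absorb the $458 fixed cost.

Shut down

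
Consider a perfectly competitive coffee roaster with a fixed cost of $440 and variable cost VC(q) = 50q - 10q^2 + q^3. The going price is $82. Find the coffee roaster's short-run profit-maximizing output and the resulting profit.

Profit = -$56 at q = 8

AVC = 50 - 10q + q^2; min AVC = $25 at q = 5. Since P = $82 ≥ min AVC, the firm produces.
MC = 50 - 20q + 3q^2. Setting P = MC and taking the root on the rising branch gives q* = 8.
TR = 82·8 = 656. TC = 440 + 272 = 712. Profit = 656 − 712 = -$56.
That loss of $56 beats the $440 the firm would lose by shutting down; producing recovers $384 of fixed cost.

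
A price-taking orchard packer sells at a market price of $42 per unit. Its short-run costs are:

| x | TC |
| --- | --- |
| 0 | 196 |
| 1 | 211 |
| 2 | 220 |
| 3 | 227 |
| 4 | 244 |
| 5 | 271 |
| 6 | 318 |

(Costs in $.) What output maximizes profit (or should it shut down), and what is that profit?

Compute π = P·x − TC at each output: x=0: -196; x=1: -169; x=2: -136; x=3: -101; x=4: -76; x=5: -61; x=6: -66.
Profit is maximized at x = 5. AVC there is 75/5 = $15 ≤ P, so producing beats shutting down (which would give -$196).

x = 5; profit = -$61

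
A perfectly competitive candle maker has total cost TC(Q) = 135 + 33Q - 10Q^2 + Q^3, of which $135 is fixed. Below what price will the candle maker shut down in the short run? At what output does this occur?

$8 per unit, at Q = 5

Short-run supply begins at min AVC. From VC = 33Q - 10Q^2 + Q^3, AVC = 33 - 10Q + Q^2.
dAVC/dQ = -10 + 2Q = 0 gives Q = 5. min AVC = 33 - 10·5 + 5^2 = 8.
The firm shuts down for any P below $8.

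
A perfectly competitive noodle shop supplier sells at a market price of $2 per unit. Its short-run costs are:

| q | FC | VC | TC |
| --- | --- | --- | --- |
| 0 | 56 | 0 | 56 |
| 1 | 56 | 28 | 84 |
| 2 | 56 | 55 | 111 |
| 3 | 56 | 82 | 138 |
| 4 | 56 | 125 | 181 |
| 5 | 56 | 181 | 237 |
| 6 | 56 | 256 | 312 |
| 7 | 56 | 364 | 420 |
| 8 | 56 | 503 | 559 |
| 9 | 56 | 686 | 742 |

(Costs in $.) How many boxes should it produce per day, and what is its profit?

Tabulate TR − TC: q=0: -56; q=1: -82; q=2: -107; q=3: -132; q=4: -173; q=5: -227; q=6: -300; q=7: -406; q=8: -543; q=9: -724.
Profit is highest at q = 0. Equivalently, the lowest AVC in the table is 82/3 ≈ $27.33 at q = 3, and P = $2 falls below it — price never covers variable cost, so the firm shuts down and loses only its fixed cost.

q = 0 (shut down); profit = -$56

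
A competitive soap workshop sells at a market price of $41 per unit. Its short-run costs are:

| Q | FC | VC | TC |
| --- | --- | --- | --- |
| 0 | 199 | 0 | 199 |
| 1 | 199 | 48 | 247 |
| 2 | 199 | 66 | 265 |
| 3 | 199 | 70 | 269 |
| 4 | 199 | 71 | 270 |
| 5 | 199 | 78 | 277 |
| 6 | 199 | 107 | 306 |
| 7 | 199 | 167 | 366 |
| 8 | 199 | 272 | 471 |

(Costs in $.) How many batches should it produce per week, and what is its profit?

Q = 6; profit = -$60

Tabulate TR − TC: Q=0: -199; Q=1: -206; Q=2: -183; Q=3: -146; Q=4: -106; Q=5: -72; Q=6: -60; Q=7: -79; Q=8: -143.
Profit is maximized at Q = 6. AVC there is 107/6 = $17.83 ≤ P, so producing beats shutting down (which would give -$199).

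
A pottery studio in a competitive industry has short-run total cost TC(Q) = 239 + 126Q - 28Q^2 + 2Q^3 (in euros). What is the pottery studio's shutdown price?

€28 per unit

The shutdown price is the minimum of AVC. VC = 126Q - 28Q^2 + 2Q^3, so AVC = 126 - 28Q + 2Q^2.
dAVC/dQ = -28 + 4Q = 0 gives Q = 7. min AVC = 126 - 28·7 + 2·7^2 = 28.
So the shutdown price is €28.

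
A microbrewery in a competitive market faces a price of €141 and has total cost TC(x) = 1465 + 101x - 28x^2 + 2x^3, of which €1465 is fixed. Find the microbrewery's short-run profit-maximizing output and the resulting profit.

AVC = 101 - 28x + 2x^2; min AVC = €3 at x = 7. Since P = €141 ≥ min AVC, the firm produces.
With MC = 101 - 56x + 6x^2, P = MC on the upward-sloping part at x* = 10.
TR = 141·10 = 1410. TC = 1465 + 210 = 1675. Profit = 1410 − 1675 = -€265.
That loss of €265 beats the €1465 the firm would lose by shutting down; producing recovers €1200 of fixed cost.

Profit = -€265 at x = 10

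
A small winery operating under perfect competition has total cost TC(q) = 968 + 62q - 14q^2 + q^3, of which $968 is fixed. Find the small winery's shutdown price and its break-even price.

Shutdown price = min AVC. AVC = 62 - 14q + q^2, with vertex at q = 7 and minimum $13.
ATC = 968/q + 62 - 14q + q^2. Setting dATC/dq = −968/q^2 − 14 + 2q = 0 gives q = 11 (since 2·11^3 − 14·11^2 = 968).
min ATC = 968/11 + 62 − 14·11 + 11^2 = $117. That is the break-even price.
Between these two prices the firm operates at a loss; above $117 it earns a profit.

Shutdown price = $13; break-even price = $117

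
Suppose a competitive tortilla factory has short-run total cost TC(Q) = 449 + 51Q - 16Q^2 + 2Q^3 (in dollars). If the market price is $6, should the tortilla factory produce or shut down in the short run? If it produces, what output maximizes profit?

Variable cost is VC = 51Q - 16Q^2 + 2Q^3, so AVC = VC/Q = 51 - 16Q + 2Q^2 and MC = dTC/dQ = 51 - 32Q + 6Q^2.
AVC is minimized where dAVC/dQ = -16 + 4Q = 0, at Q = 4; min AVC = 51 - 16·4 + 2·4^2 = $19.
With P < min AVC ($6 < $19), every unit sold adds to the loss.
Best response: produce nothing and absorb the $449 fixed cost.

Shut down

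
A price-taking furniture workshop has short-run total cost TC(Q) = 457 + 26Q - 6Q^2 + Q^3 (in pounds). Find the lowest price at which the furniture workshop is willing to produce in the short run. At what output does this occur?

£17 per unit, at Q = 3

The firm shuts down when price falls below the minimum of average variable cost. AVC = VC/Q = 26 - 6Q + Q^2.
dAVC/dQ = -6 + 2Q = 0 gives Q = 3. min AVC = 26 - 6·3 + 3^2 = 17.
The firm shuts down for any P below £17.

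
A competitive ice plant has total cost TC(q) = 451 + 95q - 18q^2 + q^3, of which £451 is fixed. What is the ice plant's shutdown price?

The shutdown price is the minimum of AVC. VC = 95q - 18q^2 + q^3, so AVC = 95 - 18q + q^2.
At the minimum of AVC, MC = AVC. MC = 95 - 36q + 3q^2; setting MC = AVC gives 2q^2 - 18q = 0, so q = 9. min AVC = 14.
For P < £14 the firm produces nothing.

£14 per unit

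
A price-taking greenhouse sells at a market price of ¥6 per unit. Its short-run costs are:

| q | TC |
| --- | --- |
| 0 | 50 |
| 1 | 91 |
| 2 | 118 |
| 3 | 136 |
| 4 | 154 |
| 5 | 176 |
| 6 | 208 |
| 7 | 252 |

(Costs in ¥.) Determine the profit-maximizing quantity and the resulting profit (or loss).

q = 0 (shut down); profit = -¥50

Compute π = P·q − TC at each output: q=0: -50; q=1: -85; q=2: -106; q=3: -118; q=4: -130; q=5: -146; q=6: -172; q=7: -210.
Profit is highest at q = 0. Equivalently, the lowest AVC in the table is 126/5 ≈ ¥25.20 at q = 5, and P = ¥6 falls below it — price never covers variable cost, so the firm shuts down and loses only its fixed cost.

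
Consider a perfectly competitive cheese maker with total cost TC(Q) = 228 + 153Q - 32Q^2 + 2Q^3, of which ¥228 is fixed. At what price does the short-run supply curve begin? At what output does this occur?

Short-run supply begins at min AVC. From VC = 153Q - 32Q^2 + 2Q^3, AVC = 153 - 32Q + 2Q^2.
dAVC/dQ = -32 + 4Q = 0 gives Q = 8. min AVC = 153 - 32·8 + 2·8^2 = 25.
So the shutdown price is ¥25.

¥25 per unit, at Q = 8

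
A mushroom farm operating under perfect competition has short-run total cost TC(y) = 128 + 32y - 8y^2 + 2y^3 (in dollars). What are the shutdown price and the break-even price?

Shutdown price = min AVC. AVC = 32 - 8y + 2y^2, with vertex at y = 2 and minimum $24.
ATC = 128/y + 32 - 8y + 2y^2. Setting dATC/dy = −128/y^2 − 8 + 4y = 0 gives y = 4 (since 4·4^3 − 8·4^2 = 128).
min ATC = 128/4 + 32 − 8·4 + 2·4^2 = $64. That is the break-even price.
Between these two prices the firm operates at a loss; above $64 it earns a profit.

Shutdown price = $24; break-even price = $64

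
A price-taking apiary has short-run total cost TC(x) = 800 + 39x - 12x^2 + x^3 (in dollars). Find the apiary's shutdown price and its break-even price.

Shutdown price = $3; break-even price = $99

AVC = 39 - 12x + x^2; minimized at x = 6, giving min AVC = $3. That is the shutdown price.
ATC = 800/x + 39 - 12x + x^2. Setting dATC/dx = −800/x^2 − 12 + 2x = 0 gives x = 10 (since 2·10^3 − 12·10^2 = 800).
min ATC = 800/10 + 39 − 12·10 + 10^2 = $99. That is the break-even price.
Between these two prices the firm operates at a loss; above $99 it earns a profit.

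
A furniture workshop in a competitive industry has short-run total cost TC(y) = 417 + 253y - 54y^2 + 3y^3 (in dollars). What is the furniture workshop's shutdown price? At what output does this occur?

The firm shuts down when price falls below the minimum of average variable cost. AVC = VC/y = 253 - 54y + 3y^2.
dAVC/dy = -54 + 6y = 0 gives y = 9. min AVC = 253 - 54·9 + 3·9^2 = 10.
The firm shuts down for any P below $10.

$10 per unit, at y = 9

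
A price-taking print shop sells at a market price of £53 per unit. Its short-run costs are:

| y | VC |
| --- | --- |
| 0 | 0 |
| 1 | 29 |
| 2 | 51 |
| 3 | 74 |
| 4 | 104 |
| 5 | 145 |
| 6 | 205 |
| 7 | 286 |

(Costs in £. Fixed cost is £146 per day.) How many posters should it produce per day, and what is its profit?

y = 5; profit = -£26

Tabulate TR − TC: y=0: -146; y=1: -122; y=2: -91; y=3: -61; y=4: -38; y=5: -26; y=6: -33; y=7: -61.
Profit is maximized at y = 5. AVC there is 145/5 = £29 ≤ P, so producing beats shutting down (which would give -£146).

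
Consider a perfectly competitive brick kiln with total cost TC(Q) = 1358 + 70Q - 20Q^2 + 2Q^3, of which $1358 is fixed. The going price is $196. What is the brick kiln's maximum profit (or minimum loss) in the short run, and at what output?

Profit = -$62 at Q = 9

AVC = 70 - 20Q + 2Q^2 has its minimum $20 at Q = 5; price $196 clears that bar, so the firm operates.
With MC = 70 - 40Q + 6Q^2, P = MC on the upward-sloping part at Q* = 9.
TR = 196·9 = 1764. TC = 1358 + 468 = 1826. Profit = 1764 − 1826 = -$62.
Shutting down would mean losing the fixed cost of $1358, so operating at a loss of $62 is better by $1296.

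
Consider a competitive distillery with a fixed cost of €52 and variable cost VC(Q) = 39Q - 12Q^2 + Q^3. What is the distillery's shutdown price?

The shutdown price is the minimum of AVC. VC = 39Q - 12Q^2 + Q^3, so AVC = 39 - 12Q + Q^2.
dAVC/dQ = -12 + 2Q = 0 gives Q = 6. min AVC = 39 - 12·6 + 6^2 = 3.
So the shutdown price is €3.

€3 per unit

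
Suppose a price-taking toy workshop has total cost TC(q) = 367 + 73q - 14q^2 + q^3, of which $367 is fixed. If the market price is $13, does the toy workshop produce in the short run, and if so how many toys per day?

Variable cost is VC = 73q - 14q^2 + q^3, so AVC = VC/q = 73 - 14q + q^2 and MC = dTC/dq = 73 - 28q + 3q^2.
The AVC parabola has its vertex at q = 14/2 = 7, where AVC = 73 - 14·7 + 7^2 = $24.
With P < min AVC ($13 < $24), every unit sold adds to the loss.
Shutting down limits the loss to fixed cost, $367.

Shut down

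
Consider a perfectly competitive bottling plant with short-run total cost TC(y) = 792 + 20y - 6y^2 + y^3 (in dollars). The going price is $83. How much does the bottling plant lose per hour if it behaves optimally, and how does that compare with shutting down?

Profit = -$400 at y = 7

AVC = 20 - 6y + y^2; min AVC = $11 at y = 3. Since P = $83 ≥ min AVC, the firm produces.
MC = 20 - 12y + 3y^2. Setting P = MC and taking the root on the rising branch gives y* = 7.
TR = 83·7 = 581. TC = 792 + 189 = 981. Profit = 581 − 981 = -$400.
By producing, the firm covers all variable cost plus $392 of fixed cost; shutting down would lose the full $792.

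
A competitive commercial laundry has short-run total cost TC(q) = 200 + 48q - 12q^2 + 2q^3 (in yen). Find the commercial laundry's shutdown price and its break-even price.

Shutdown price = ¥30; break-even price = ¥78

Shutdown price = min AVC. AVC = 48 - 12q + 2q^2, with vertex at q = 3 and minimum ¥30.
ATC = 200/q + 48 - 12q + 2q^2. Setting dATC/dq = −200/q^2 − 12 + 4q = 0 gives q = 5 (since 4·5^3 − 12·5^2 = 200).
min ATC = 200/5 + 48 − 12·5 + 2·5^2 = ¥78. That is the break-even price.
Between these two prices the firm operates at a loss; above ¥78 it earns a profit.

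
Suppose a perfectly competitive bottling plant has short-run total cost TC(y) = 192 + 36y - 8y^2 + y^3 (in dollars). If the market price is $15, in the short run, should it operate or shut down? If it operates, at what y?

Shut down

Strip out fixed cost: VC = 36y - 8y^2 + y^3. Then AVC = 36 - 8y + y^2 and MC = 36 - 16y + 3y^2.
The AVC parabola has its vertex at y = 8/2 = 4, where AVC = 36 - 8·4 + 4^2 = $20.
With P < min AVC ($15 < $20), every unit sold adds to the loss.
Shutting down limits the loss to fixed cost, $192.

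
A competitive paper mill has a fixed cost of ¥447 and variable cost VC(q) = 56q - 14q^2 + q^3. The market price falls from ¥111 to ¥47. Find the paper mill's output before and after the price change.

AVC = 56 - 14q + q^2, minimized at q = 7 where min AVC = ¥7. MC = 56 - 28q + 3q^2.
At P = ¥111 ≥ min AVC, set P = MC on the rising branch: q = 11.
At P = ¥47 ≥ min AVC, set P = MC: q = 9. The firm stays open but cuts output.

Output falls from 11 to 9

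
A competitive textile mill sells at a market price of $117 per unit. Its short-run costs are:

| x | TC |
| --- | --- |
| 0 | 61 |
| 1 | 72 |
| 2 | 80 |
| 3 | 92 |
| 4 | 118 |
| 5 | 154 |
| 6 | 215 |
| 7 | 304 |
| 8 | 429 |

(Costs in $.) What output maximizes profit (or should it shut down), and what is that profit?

x = 7; profit = $515

Compute π = P·x − TC at each output: x=0: -61; x=1: 45; x=2: 154; x=3: 259; x=4: 350; x=5: 431; x=6: 487; x=7: 515; x=8: 507.
Profit is maximized at x = 7. AVC there is 243/7 = $34.71 ≤ P, so producing beats shutting down (which would give -$61).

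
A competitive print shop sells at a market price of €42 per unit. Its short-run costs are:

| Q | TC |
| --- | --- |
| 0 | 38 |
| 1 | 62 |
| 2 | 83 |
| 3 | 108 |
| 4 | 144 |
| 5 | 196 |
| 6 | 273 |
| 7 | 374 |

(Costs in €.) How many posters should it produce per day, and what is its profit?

Q = 4; profit = €24

Tabulate TR − TC: Q=0: -38; Q=1: -20; Q=2: 1; Q=3: 18; Q=4: 24; Q=5: 14; Q=6: -21; Q=7: -80.
Profit is maximized at Q = 4. AVC there is 106/4 = €26.50 ≤ P, so producing beats shutting down (which would give -€38).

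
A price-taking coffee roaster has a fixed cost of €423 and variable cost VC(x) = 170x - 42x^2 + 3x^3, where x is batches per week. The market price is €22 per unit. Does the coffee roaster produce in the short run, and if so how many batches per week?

Variable cost is VC = 170x - 42x^2 + 3x^3, so AVC = VC/x = 170 - 42x + 3x^2 and MC = dTC/dx = 170 - 84x + 9x^2.
The AVC parabola has its vertex at x = 42/6 = 7, where AVC = 170 - 42·7 + 3·7^2 = €23.
P = €22 lies below min AVC = €23; no output level covers variable cost.
The firm minimizes its loss by shutting down and losing only its fixed cost of €423.

Shut down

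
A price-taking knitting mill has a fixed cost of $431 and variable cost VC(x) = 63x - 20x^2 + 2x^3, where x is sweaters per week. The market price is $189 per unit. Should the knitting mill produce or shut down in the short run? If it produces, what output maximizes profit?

Produce at x = 9

Variable cost is VC = 63x - 20x^2 + 2x^3, so AVC = VC/x = 63 - 20x + 2x^2 and MC = dTC/dx = 63 - 40x + 6x^2.
AVC hits its minimum where MC = AVC, at x = 5, giving min AVC = 63 - 20·5 + 2·5^2 = $13.
Because $189 ≥ $13, revenue can cover variable cost; the firm operates.
Solving P = MC: -126 - 40x + 6x^2 = 0 ⇒ x = -7/3 or 9. On the upward-sloping branch, x* = 9.
Check: AVC at x = 9 is $45 ≤ P, so revenue covers variable cost.
Profit = P·x − TC = 189·9 − 836 = $865.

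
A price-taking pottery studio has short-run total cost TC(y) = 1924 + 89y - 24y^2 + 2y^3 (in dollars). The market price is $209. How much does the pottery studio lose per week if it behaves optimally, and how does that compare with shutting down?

Profit = -$324 at y = 10

AVC = 89 - 24y + 2y^2; min AVC = $17 at y = 6. Since P = $209 ≥ min AVC, the firm produces.
With MC = 89 - 48y + 6y^2, P = MC on the upward-sloping part at y* = 10.
TR = 209·10 = 2090. TC = 1924 + 490 = 2414. Profit = 2090 − 2414 = -$324.
By producing, the firm covers all variable cost plus $1600 of fixed cost; shutting down would lose the full $1924.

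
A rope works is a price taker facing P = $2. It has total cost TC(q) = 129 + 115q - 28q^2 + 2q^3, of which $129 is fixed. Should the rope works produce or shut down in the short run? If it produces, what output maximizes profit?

Shut down

Variable cost is VC = 115q - 28q^2 + 2q^3, so AVC = VC/q = 115 - 28q + 2q^2 and MC = dTC/dq = 115 - 56q + 6q^2.
AVC is minimized where dAVC/dq = -28 + 4q = 0, at q = 7; min AVC = 115 - 28·7 + 2·7^2 = $17.
P = $2 lies below min AVC = $17; no output level covers variable cost.
The firm minimizes its loss by shutting down and losing only its fixed cost of $129.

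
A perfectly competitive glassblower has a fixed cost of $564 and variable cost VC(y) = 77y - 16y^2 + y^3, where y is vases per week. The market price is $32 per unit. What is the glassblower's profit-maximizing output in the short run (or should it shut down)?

Strip out fixed cost: VC = 77y - 16y^2 + y^3. Then AVC = 77 - 16y + y^2 and MC = 77 - 32y + 3y^2.
AVC hits its minimum where MC = AVC, at y = 8, giving min AVC = 77 - 16·8 + 8^2 = $13.
P = $32 exceeds min AVC = $13, so the firm stays open.
P = MC gives 45 - 32y + 3y^2 = 0, with roots 5/3 and 9. Take the larger (rising MC): y* = 9.
Check: AVC at y = 9 is $14 ≤ P, so revenue covers variable cost.
Profit = P·y − TC = 32·9 − 690 = -$402, a loss, but smaller than the $564 fixed cost the firm would lose by shutting down.

Produce at y = 9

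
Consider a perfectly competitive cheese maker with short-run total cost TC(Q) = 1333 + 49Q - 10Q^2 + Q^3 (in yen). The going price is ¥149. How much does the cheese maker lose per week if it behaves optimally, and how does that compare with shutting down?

Profit = -¥333 at Q = 10

AVC = 49 - 10Q + Q^2 has its minimum ¥24 at Q = 5; price ¥149 clears that bar, so the firm operates.
MC = 49 - 20Q + 3Q^2. Setting P = MC and taking the root on the rising branch gives Q* = 10.
TR = 149·10 = 1490. TC = 1333 + 490 = 1823. Profit = 1490 − 1823 = -¥333.
By producing, the firm covers all variable cost plus ¥1000 of fixed cost; shutting down would lose the full ¥1333.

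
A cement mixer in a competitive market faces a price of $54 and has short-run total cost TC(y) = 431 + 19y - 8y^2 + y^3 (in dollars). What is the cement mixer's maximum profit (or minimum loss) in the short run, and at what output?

AVC = 19 - 8y + y^2 has its minimum $3 at y = 4; price $54 clears that bar, so the firm operates.
With MC = 19 - 16y + 3y^2, P = MC on the upward-sloping part at y* = 7.
TR = 54·7 = 378. TC = 431 + 84 = 515. Profit = 378 − 515 = -$137.
Shutting down would mean losing the fixed cost of $431, so operating at a loss of $137 is better by $294.

Profit = -$137 at y = 7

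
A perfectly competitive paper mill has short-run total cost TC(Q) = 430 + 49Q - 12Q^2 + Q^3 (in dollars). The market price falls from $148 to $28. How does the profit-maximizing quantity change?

MC = 49 - 24Q + 3Q^2; the shutdown threshold is min AVC = $13 (at Q = 6).
At P = $148 ≥ min AVC, set P = MC on the rising branch: Q = 11.
At P = $28 ≥ min AVC, set P = MC: Q = 7. The firm stays open but cuts output.

Output falls from 11 to 7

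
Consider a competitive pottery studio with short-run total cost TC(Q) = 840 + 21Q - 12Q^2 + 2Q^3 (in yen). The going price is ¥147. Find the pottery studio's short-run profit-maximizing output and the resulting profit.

AVC = 21 - 12Q + 2Q^2 has its minimum ¥3 at Q = 3; price ¥147 clears that bar, so the firm operates.
MC = 21 - 24Q + 6Q^2. Setting P = MC and taking the root on the rising branch gives Q* = 7.
TR = 147·7 = 1029. TC = 840 + 245 = 1085. Profit = 1029 − 1085 = -¥56.
By producing, the firm covers all variable cost plus ¥784 of fixed cost; shutting down would lose the full ¥840.

Profit = -¥56 at Q = 7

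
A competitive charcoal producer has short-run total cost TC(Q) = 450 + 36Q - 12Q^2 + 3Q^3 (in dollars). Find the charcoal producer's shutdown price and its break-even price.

AVC = 36 - 12Q + 3Q^2; minimized at Q = 2, giving min AVC = $24. That is the shutdown price.
ATC = 450/Q + 36 - 12Q + 3Q^2. Setting dATC/dQ = −450/Q^2 − 12 + 6Q = 0 gives Q = 5 (since 6·5^3 − 12·5^2 = 450).
min ATC = 450/5 + 36 − 12·5 + 3·5^2 = $141. That is the break-even price.
Between these two prices the firm operates at a loss; above $141 it earns a profit.

Shutdown price = $24; break-even price = $141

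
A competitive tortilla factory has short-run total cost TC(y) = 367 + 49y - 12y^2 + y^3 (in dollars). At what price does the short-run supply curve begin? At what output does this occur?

$13 per unit, at y = 6

The firm shuts down when price falls below the minimum of average variable cost. AVC = VC/y = 49 - 12y + y^2.
At the minimum of AVC, MC = AVC. MC = 49 - 24y + 3y^2; setting MC = AVC gives 2y^2 - 12y = 0, so y = 6. min AVC = 13.
The firm shuts down for any P below $13.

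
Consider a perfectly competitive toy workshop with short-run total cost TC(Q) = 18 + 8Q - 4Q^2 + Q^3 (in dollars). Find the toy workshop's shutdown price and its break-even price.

Shutdown price = min AVC. AVC = 8 - 4Q + Q^2, with vertex at Q = 2 and minimum $4.
ATC = 18/Q + 8 - 4Q + Q^2. Setting dATC/dQ = −18/Q^2 − 4 + 2Q = 0 gives Q = 3 (since 2·3^3 − 4·3^2 = 18).
min ATC = 18/3 + 8 − 4·3 + 3^2 = $11. That is the break-even price.
Between these two prices the firm operates at a loss; above $11 it earns a profit.

Shutdown price = $4; break-even price = $11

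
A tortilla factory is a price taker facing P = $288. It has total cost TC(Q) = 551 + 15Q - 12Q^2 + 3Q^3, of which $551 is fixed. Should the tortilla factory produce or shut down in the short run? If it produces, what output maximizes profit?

Strip out fixed cost: VC = 15Q - 12Q^2 + 3Q^3. Then AVC = 15 - 12Q + 3Q^2 and MC = 15 - 24Q + 9Q^2.
AVC is minimized where dAVC/dQ = -12 + 6Q = 0, at Q = 2; min AVC = 15 - 12·2 + 3·2^2 = $3.
Because $288 ≥ $3, revenue can cover variable cost; the firm operates.
Solving P = MC: -273 - 24Q + 9Q^2 = 0 ⇒ Q = -13/3 or 7. On the upward-sloping branch, Q* = 7.
Check: AVC at Q = 7 is $78 ≤ P, so revenue covers variable cost.
Profit = P·Q − TC = 288·7 − 1097 = $919.

Produce at Q = 7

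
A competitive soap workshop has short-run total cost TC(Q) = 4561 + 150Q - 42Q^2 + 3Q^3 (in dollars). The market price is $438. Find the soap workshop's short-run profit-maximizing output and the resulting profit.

Profit = -$241 at Q = 12

AVC = 150 - 42Q + 3Q^2; min AVC = $3 at Q = 7. Since P = $438 ≥ min AVC, the firm produces.
MC = 150 - 84Q + 9Q^2. Setting P = MC and taking the root on the rising branch gives Q* = 12.
TR = 438·12 = 5256. TC = 4561 + 936 = 5497. Profit = 5256 − 5497 = -$241.
That loss of $241 beats the $4561 the firm would lose by shutting down; producing recovers $4320 of fixed cost.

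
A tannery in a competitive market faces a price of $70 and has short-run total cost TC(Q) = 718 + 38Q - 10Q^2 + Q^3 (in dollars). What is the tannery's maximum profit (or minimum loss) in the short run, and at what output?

AVC = 38 - 10Q + Q^2 has its minimum $13 at Q = 5; price $70 clears that bar, so the firm operates.
MC = 38 - 20Q + 3Q^2. Setting P = MC and taking the root on the rising branch gives Q* = 8.
TR = 70·8 = 560. TC = 718 + 176 = 894. Profit = 560 − 894 = -$334.
Shutting down would mean losing the fixed cost of $718, so operating at a loss of $334 is better by $384.

Profit = -$334 at Q = 8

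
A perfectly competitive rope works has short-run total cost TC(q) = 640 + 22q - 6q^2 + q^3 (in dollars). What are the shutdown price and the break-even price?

Shutdown price = $13; break-even price = $118

AVC = 22 - 6q + q^2; minimized at q = 3, giving min AVC = $13. That is the shutdown price.
ATC = 640/q + 22 - 6q + q^2. Setting dATC/dq = −640/q^2 − 6 + 2q = 0 gives q = 8 (since 2·8^3 − 6·8^2 = 640).
min ATC = 640/8 + 22 − 6·8 + 8^2 = $118. That is the break-even price.
For $13 ≤ P < $118 the firm produces at a loss; below $13 it shuts down.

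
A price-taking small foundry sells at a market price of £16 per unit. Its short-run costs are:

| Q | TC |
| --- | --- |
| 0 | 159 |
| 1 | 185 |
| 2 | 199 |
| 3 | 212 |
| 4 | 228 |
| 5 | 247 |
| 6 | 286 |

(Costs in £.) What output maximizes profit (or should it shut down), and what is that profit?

Compute π = P·Q − TC at each output: Q=0: -159; Q=1: -169; Q=2: -167; Q=3: -164; Q=4: -164; Q=5: -167; Q=6: -190.
Profit is highest at Q = 0. Equivalently, the lowest AVC in the table is 69/4 ≈ £17.25 at Q = 4, and P = £16 falls below it — price never covers variable cost, so the firm shuts down and loses only its fixed cost.

Q = 0 (shut down); profit = -£159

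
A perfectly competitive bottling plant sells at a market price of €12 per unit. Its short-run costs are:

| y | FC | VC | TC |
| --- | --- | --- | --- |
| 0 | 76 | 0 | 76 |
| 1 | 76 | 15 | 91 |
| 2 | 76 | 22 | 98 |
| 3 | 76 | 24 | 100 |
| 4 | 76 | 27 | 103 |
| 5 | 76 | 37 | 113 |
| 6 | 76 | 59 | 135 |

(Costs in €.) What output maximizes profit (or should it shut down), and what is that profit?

y = 5; profit = -€53

Tabulate TR − TC: y=0: -76; y=1: -79; y=2: -74; y=3: -64; y=4: -55; y=5: -53; y=6: -63.
Profit is maximized at y = 5. AVC there is 37/5 = €7.40 ≤ P, so producing beats shutting down (which would give -€76).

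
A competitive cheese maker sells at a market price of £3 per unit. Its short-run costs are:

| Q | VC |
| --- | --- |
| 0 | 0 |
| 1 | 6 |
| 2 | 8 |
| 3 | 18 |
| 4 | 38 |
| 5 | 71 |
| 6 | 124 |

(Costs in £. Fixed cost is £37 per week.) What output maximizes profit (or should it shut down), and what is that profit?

Tabulate TR − TC: Q=0: -37; Q=1: -40; Q=2: -39; Q=3: -46; Q=4: -63; Q=5: -93; Q=6: -143.
Profit is highest at Q = 0. Equivalently, the lowest AVC in the table is 8/2 ≈ £4 at Q = 2, and P = £3 falls below it — price never covers variable cost, so the firm shuts down and loses only its fixed cost.

Q = 0 (shut down); profit = -£37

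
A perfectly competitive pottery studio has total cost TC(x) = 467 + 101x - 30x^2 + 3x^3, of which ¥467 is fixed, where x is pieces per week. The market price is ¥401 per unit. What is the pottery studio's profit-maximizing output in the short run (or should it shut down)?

Produce at x = 10

From TC, MC = TC'(x) = 101 - 60x + 9x^2 and AVC = VC/x = 101 - 30x + 3x^2.
The AVC parabola has its vertex at x = 30/6 = 5, where AVC = 101 - 30·5 + 3·5^2 = ¥26.
Since P = ¥401 ≥ min AVC = ¥26, price covers variable cost and the firm should produce.
Set P = MC: 401 = 101 - 60x + 9x^2 → -300 - 60x + 9x^2 = 0. The roots are x = -10/3 and x = 10; the profit-maximizing output is on the rising part of MC, so x* = 10.
Check: AVC at x = 10 is ¥101 ≤ P, so revenue covers variable cost.
Profit = P·x − TC = 401·10 − 1477 = ¥2533.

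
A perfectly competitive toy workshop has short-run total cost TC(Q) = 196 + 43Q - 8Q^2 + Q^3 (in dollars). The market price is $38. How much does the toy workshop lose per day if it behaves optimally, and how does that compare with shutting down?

AVC = 43 - 8Q + Q^2 has its minimum $27 at Q = 4; price $38 clears that bar, so the firm operates.
MC = 43 - 16Q + 3Q^2. Setting P = MC and taking the root on the rising branch gives Q* = 5.
TR = 38·5 = 190. TC = 196 + 140 = 336. Profit = 190 − 336 = -$146.
Shutting down would mean losing the fixed cost of $196, so operating at a loss of $146 is better by $50.

Profit = -$146 at Q = 5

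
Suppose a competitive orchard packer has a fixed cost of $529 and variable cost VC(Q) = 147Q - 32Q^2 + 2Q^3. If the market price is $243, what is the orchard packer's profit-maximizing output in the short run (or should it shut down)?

Produce at Q = 12

From TC, MC = TC'(Q) = 147 - 64Q + 6Q^2 and AVC = VC/Q = 147 - 32Q + 2Q^2.
The AVC parabola has its vertex at Q = 32/4 = 8, where AVC = 147 - 32·8 + 2·8^2 = $19.
Because $243 ≥ $19, revenue can cover variable cost; the firm operates.
P = MC gives -96 - 64Q + 6Q^2 = 0, with roots -4/3 and 12. Take the larger (rising MC): Q* = 12.
Check: AVC at Q = 12 is $51 ≤ P, so revenue covers variable cost.
Profit = P·Q − TC = 243·12 − 1141 = $1775.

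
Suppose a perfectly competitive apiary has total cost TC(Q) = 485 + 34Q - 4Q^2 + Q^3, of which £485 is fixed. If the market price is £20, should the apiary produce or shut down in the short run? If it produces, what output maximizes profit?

From TC, MC = TC'(Q) = 34 - 8Q + 3Q^2 and AVC = VC/Q = 34 - 4Q + Q^2.
AVC is minimized where dAVC/dQ = -4 + 2Q = 0, at Q = 2; min AVC = 34 - 4·2 + 2^2 = £30.
With P < min AVC (£20 < £30), every unit sold adds to the loss.
Shutting down limits the loss to fixed cost, £485.

Shut down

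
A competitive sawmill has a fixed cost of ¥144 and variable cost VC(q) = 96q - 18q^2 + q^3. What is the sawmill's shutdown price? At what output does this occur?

The firm shuts down when price falls below the minimum of average variable cost. AVC = VC/q = 96 - 18q + q^2.
dAVC/dq = -18 + 2q = 0 gives q = 9. min AVC = 96 - 18·9 + 9^2 = 15.
For P < ¥15 the firm produces nothing.

¥15 per unit, at q = 9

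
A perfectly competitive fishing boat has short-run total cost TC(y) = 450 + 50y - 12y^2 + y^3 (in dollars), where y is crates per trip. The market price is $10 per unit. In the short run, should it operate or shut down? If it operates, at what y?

Shut down

Variable cost is VC = 50y - 12y^2 + y^3, so AVC = VC/y = 50 - 12y + y^2 and MC = dTC/dy = 50 - 24y + 3y^2.
AVC is minimized where dAVC/dy = -12 + 2y = 0, at y = 6; min AVC = 50 - 12·6 + 6^2 = $14.
P = $10 lies below min AVC = $14; no output level covers variable cost.
Shutting down limits the loss to fixed cost, $450.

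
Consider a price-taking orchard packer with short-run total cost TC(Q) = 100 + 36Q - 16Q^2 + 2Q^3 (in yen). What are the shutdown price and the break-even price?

Shutdown price = min AVC. AVC = 36 - 16Q + 2Q^2, with vertex at Q = 4 and minimum ¥4.
ATC = 100/Q + 36 - 16Q + 2Q^2. Setting dATC/dQ = −100/Q^2 − 16 + 4Q = 0 gives Q = 5 (since 4·5^3 − 16·5^2 = 100).
min ATC = 100/5 + 36 − 16·5 + 2·5^2 = ¥26. That is the break-even price.
Between these two prices the firm operates at a loss; above ¥26 it earns a profit.

Shutdown price = ¥4; break-even price = ¥26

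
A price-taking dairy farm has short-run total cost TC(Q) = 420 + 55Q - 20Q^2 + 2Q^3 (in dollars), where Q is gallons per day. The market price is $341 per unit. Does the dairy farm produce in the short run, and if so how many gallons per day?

Produce at Q = 11

From TC, MC = TC'(Q) = 55 - 40Q + 6Q^2 and AVC = VC/Q = 55 - 20Q + 2Q^2.
The AVC parabola has its vertex at Q = 20/4 = 5, where AVC = 55 - 20·5 + 2·5^2 = $5.
P = $341 exceeds min AVC = $5, so the firm stays open.
Set P = MC: 341 = 55 - 40Q + 6Q^2 → -286 - 40Q + 6Q^2 = 0. The roots are Q = -13/3 and Q = 11; the profit-maximizing output is on the rising part of MC, so Q* = 11.
Check: AVC at Q = 11 is $77 ≤ P, so revenue covers variable cost.
Profit = P·Q − TC = 341·11 − 1267 = $2484.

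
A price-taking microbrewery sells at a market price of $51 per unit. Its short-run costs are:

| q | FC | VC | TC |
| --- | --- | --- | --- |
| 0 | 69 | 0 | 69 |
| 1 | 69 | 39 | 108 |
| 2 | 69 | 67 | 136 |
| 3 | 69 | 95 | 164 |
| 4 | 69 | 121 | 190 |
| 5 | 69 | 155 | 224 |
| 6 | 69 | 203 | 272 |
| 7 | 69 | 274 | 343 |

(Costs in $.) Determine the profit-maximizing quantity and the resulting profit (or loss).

q = 6; profit = $34

Profit at each row (π = 51q − TC): q=0: -69; q=1: -57; q=2: -34; q=3: -11; q=4: 14; q=5: 31; q=6: 34; q=7: 14.
Profit is maximized at q = 6. AVC there is 203/6 = $33.83 ≤ P, so producing beats shutting down (which would give -$69).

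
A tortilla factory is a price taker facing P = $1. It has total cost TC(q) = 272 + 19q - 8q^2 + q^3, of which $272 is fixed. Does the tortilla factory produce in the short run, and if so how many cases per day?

Shut down

Variable cost is VC = 19q - 8q^2 + q^3, so AVC = VC/q = 19 - 8q + q^2 and MC = dTC/dq = 19 - 16q + 3q^2.
The AVC parabola has its vertex at q = 8/2 = 4, where AVC = 19 - 8·4 + 4^2 = $3.
With P < min AVC ($1 < $3), every unit sold adds to the loss.
Best response: produce nothing and absorb the $272 fixed cost.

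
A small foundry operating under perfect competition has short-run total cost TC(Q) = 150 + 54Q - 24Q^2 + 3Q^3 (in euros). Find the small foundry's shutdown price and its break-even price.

AVC = 54 - 24Q + 3Q^2; minimized at Q = 4, giving min AVC = €6. That is the shutdown price.
ATC = 150/Q + 54 - 24Q + 3Q^2. Setting dATC/dQ = −150/Q^2 − 24 + 6Q = 0 gives Q = 5 (since 6·5^3 − 24·5^2 = 150).
min ATC = 150/5 + 54 − 24·5 + 3·5^2 = €39. That is the break-even price.
Between these two prices the firm operates at a loss; above €39 it earns a profit.

Shutdown price = €6; break-even price = €39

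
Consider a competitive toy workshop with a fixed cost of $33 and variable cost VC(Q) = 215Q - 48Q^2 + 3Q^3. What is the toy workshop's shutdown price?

$23 per unit

The shutdown price is the minimum of AVC. VC = 215Q - 48Q^2 + 3Q^3, so AVC = 215 - 48Q + 3Q^2.
At the minimum of AVC, MC = AVC. MC = 215 - 96Q + 9Q^2; setting MC = AVC gives 6Q^2 - 48Q = 0, so Q = 8. min AVC = 23.
The firm shuts down for any P below $23.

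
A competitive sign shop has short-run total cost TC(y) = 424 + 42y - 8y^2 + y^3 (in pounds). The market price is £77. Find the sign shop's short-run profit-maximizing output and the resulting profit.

Profit = -£130 at y = 7

AVC = 42 - 8y + y^2; min AVC = £26 at y = 4. Since P = £77 ≥ min AVC, the firm produces.
With MC = 42 - 16y + 3y^2, P = MC on the upward-sloping part at y* = 7.
TR = 77·7 = 539. TC = 424 + 245 = 669. Profit = 539 − 669 = -£130.
Shutting down would mean losing the fixed cost of £424, so operating at a loss of £130 is better by £294.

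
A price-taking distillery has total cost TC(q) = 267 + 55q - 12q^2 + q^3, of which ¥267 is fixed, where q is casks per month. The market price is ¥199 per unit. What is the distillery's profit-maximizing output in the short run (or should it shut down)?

Produce at q = 12

Strip out fixed cost: VC = 55q - 12q^2 + q^3. Then AVC = 55 - 12q + q^2 and MC = 55 - 24q + 3q^2.
AVC hits its minimum where MC = AVC, at q = 6, giving min AVC = 55 - 12·6 + 6^2 = ¥19.
Since P = ¥199 ≥ min AVC = ¥19, price covers variable cost and the firm should produce.
Set P = MC: 199 = 55 - 24q + 3q^2 → -144 - 24q + 3q^2 = 0. The roots are q = -4 and q = 12; the profit-maximizing output is on the rising part of MC, so q* = 12.
Check: AVC at q = 12 is ¥55 ≤ P, so revenue covers variable cost.
Profit = P·q − TC = 199·12 − 927 = ¥1461.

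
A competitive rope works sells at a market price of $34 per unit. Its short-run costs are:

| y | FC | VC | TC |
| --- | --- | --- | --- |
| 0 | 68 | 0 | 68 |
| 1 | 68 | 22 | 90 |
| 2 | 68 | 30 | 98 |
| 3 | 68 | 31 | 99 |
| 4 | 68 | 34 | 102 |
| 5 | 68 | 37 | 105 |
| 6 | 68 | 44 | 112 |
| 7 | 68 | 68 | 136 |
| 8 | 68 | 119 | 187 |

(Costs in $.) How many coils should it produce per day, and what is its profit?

Profit at each row (π = 34y − TC): y=0: -68; y=1: -56; y=2: -30; y=3: 3; y=4: 34; y=5: 65; y=6: 92; y=7: 102; y=8: 85.
Profit is maximized at y = 7. AVC there is 68/7 = $9.71 ≤ P, so producing beats shutting down (which would give -$68).

y = 7; profit = $102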